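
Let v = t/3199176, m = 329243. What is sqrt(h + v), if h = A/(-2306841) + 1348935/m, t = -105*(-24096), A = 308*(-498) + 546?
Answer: sqrt(69657386351598852760476207901223)/3749707047979131 ≈ 2.2258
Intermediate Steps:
A = -152838 (A = -153384 + 546 = -152838)
t = 2530080
v = 35140/44433 (v = 2530080/3199176 = 2530080*(1/3199176) = 35140/44433 ≈ 0.79085)
h = 1054033135323/253170417121 (h = -152838/(-2306841) + 1348935/329243 = -152838*(-1/2306841) + 1348935*(1/329243) = 50946/768947 + 1348935/329243 = 1054033135323/253170417121 ≈ 4.1633)
sqrt(h + v) = sqrt(1054033135323/253170417121 + 35140/44433) = sqrt(55730262759438799/11249121143937393) = sqrt(69657386351598852760476207901223)/3749707047979131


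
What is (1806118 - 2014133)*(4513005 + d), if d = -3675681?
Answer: -174175951860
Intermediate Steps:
(1806118 - 2014133)*(4513005 + d) = (1806118 - 2014133)*(4513005 - 3675681) = -208015*837324 = -174175951860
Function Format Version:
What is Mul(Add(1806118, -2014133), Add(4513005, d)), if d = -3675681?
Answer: -174175951860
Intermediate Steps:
Mul(Add(1806118, -2014133), Add(4513005, d)) = Mul(Add(1806118, -2014133), Add(4513005, -3675681)) = Mul(-208015, 837324) = -174175951860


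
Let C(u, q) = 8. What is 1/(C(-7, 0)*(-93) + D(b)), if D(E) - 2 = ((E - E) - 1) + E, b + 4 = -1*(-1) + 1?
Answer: -1/745 ≈ -0.0013423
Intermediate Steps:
b = -2 (b = -4 + (-1*(-1) + 1) = -4 + (1 + 1) = -4 + 2 = -2)
D(E) = 1 + E (D(E) = 2 + (((E - E) - 1) + E) = 2 + ((0 - 1) + E) = 2 + (-1 + E) = 1 + E)
1/(C(-7, 0)*(-93) + D(b)) = 1/(8*(-93) + (1 - 2)) = 1/(-744 - 1) = 1/(-745) = -1/745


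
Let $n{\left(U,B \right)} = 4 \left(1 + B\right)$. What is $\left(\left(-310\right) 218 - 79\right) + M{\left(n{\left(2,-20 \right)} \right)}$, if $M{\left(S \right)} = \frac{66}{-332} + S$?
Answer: $- \frac{11244043}{166} \approx -67735.0$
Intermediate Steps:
$n{\left(U,B \right)} = 4 + 4 B$
$M{\left(S \right)} = - \frac{33}{166} + S$ ($M{\left(S \right)} = 66 \left(- \frac{1}{332}\right) + S = - \frac{33}{166} + S$)
$\left(\left(-310\right) 218 - 79\right) + M{\left(n{\left(2,-20 \right)} \right)} = \left(\left(-310\right) 218 - 79\right) + \left(- \frac{33}{166} + \left(4 + 4 \left(-20\right)\right)\right) = \left(-67580 - 79\right) + \left(- \frac{33}{166} + \left(4 - 80\right)\right) = -67659 - \frac{12649}{166} = - \frac{11244043}{166}$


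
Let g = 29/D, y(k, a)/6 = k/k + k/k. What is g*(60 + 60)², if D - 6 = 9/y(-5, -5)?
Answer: 185600/3 ≈ 61867.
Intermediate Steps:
y(k, a) = 12 (y(k, a) = 6*(k/k + k/k) = 6*(1 + 1) = 6*2 = 12)
D = 27/4 (D = 6 + 9/12 = 6 + 9*(1/12) = 6 + ¾ = 27/4 ≈ 6.7500)
g = 116/27 (g = 29/(27/4) = 29*(4/27) = 116/27 ≈ 4.2963)
g*(60 + 60)² = 116*(60 + 60)²/27 = (116/27)*120² = (116/27)*14400 = 185600/3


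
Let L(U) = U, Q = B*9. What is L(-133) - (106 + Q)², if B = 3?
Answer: -17822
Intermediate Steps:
Q = 27 (Q = 3*9 = 27)
L(-133) - (106 + Q)² = -133 - (106 + 27)² = -133 - 1*133² = -133 - 1*17689 = -133 - 17689 = -17822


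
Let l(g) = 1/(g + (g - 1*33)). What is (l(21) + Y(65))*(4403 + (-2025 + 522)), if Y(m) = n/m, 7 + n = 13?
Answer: 69020/117 ≈ 589.91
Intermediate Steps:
n = 6 (n = -7 + 13 = 6)
l(g) = 1/(-33 + 2*g) (l(g) = 1/(g + (g - 33)) = 1/(g + (-33 + g)) = 1/(-33 + 2*g))
Y(m) = 6/m
(l(21) + Y(65))*(4403 + (-2025 + 522)) = (1/(-33 + 2*21) + 6/65)*(4403 + (-2025 + 522)) = (1/(-33 + 42) + 6*(1/65))*(4403 - 1503) = (1/9 + 6/65)*2900 = (⅑ + 6/65)*2900 = (119/585)*2900 = 69020/117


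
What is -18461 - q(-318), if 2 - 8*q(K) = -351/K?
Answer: -15655023/848 ≈ -18461.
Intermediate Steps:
q(K) = 1/4 + 351/(8*K) (q(K) = 1/4 - (-351)/(8*K) = 1/4 + 351/(8*K))
-18461 - q(-318) = -18461 - (351 + 2*(-318))/(8*(-318)) = -18461 - (-1)*(351 - 636)/(8*318) = -18461 - (-1)*(-285)/(8*318) = -18461 - 1*95/848 = -18461 - 95/848 = -15655023/848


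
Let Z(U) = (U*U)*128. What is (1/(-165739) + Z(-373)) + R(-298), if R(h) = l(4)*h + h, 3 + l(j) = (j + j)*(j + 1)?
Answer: 2949688141931/165739 ≈ 1.7797e+7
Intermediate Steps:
Z(U) = 128*U² (Z(U) = U²*128 = 128*U²)
l(j) = -3 + 2*j*(1 + j) (l(j) = -3 + (j + j)*(j + 1) = -3 + (2*j)*(1 + j) = -3 + 2*j*(1 + j))
R(h) = 38*h (R(h) = (-3 + 2*4 + 2*4²)*h + h = (-3 + 8 + 2*16)*h + h = (-3 + 8 + 32)*h + h = 37*h + h = 38*h)
(1/(-165739) + Z(-373)) + R(-298) = (1/(-165739) + 128*(-373)²) + 38*(-298) = (-1/165739 + 128*139129) - 11324 = (-1/165739 + 17808512) - 11324 = 2951564970367/165739 - 11324 = 2949688141931/165739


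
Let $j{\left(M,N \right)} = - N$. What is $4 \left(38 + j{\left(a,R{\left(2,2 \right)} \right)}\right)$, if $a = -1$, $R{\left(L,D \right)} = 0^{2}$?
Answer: $152$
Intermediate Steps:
$R{\left(L,D \right)} = 0$
$4 \left(38 + j{\left(a,R{\left(2,2 \right)} \right)}\right) = 4 \left(38 - 0\right) = 4 \left(38 + 0\right) = 4 \cdot 38 = 152$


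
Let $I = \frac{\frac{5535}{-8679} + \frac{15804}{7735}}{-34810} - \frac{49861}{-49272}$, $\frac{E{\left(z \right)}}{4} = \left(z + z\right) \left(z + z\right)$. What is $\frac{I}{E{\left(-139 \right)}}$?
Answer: $\frac{19418980966022783}{5932429058961169564800} \approx 3.2734 \cdot 10^{-6}$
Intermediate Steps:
$E{\left(z \right)} = 16 z^{2}$ ($E{\left(z \right)} = 4 \left(z + z\right) \left(z + z\right) = 4 \cdot 2 z 2 z = 4 \cdot 4 z^{2} = 16 z^{2}$)
$I = \frac{19418980966022783}{19190353303921800}$ ($I = \left(5535 \left(- \frac{1}{8679}\right) + 15804 \cdot \frac{1}{7735}\right) \left(- \frac{1}{34810}\right) - - \frac{49861}{49272} = \left(- \frac{1845}{2893} + \frac{15804}{7735}\right) \left(- \frac{1}{34810}\right) + \frac{49861}{49272} = \frac{31449897}{22377355} \left(- \frac{1}{34810}\right) + \frac{49861}{49272} = - \frac{31449897}{778955727550} + \frac{49861}{49272} = \frac{19418980966022783}{19190353303921800} \approx 1.0119$)
$\frac{I}{E{\left(-139 \right)}} = \frac{19418980966022783}{19190353303921800 \cdot 16 \left(-139\right)^{2}} = \frac{19418980966022783}{19190353303921800 \cdot 16 \cdot 19321} = \frac{19418980966022783}{19190353303921800 \cdot 309136} = \frac{19418980966022783}{19190353303921800} \cdot \frac{1}{309136} = \frac{19418980966022783}{5932429058961169564800}$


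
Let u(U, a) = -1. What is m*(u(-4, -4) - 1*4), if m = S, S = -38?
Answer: 190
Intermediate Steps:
m = -38
m*(u(-4, -4) - 1*4) = -38*(-1 - 1*4) = -38*(-1 - 4) = -38*(-5) = 190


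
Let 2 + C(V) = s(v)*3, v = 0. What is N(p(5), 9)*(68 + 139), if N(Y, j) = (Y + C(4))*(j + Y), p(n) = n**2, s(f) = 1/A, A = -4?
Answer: 313191/2 ≈ 1.5660e+5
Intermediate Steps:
s(f) = -1/4 (s(f) = 1/(-4) = -1/4)
C(V) = -11/4 (C(V) = -2 - 1/4*3 = -2 - 3/4 = -11/4)
N(Y, j) = (-11/4 + Y)*(Y + j) (N(Y, j) = (Y - 11/4)*(j + Y) = (-11/4 + Y)*(Y + j))
N(p(5), 9)*(68 + 139) = ((5**2)**2 - 11/4*5**2 - 11/4*9 + 5**2*9)*(68 + 139) = (25**2 - 11/4*25 - 99/4 + 25*9)*207 = (625 - 275/4 - 99/4 + 225)*207 = (1513/2)*207 = 313191/2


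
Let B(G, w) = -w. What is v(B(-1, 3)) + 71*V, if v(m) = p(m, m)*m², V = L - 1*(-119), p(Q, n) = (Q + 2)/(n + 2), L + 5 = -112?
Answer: 151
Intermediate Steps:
L = -117 (L = -5 - 112 = -117)
p(Q, n) = (2 + Q)/(2 + n)
V = 2 (V = -117 - 1*(-119) = -117 + 119 = 2)
v(m) = m² (v(m) = ((2 + m)/(2 + m))*m² = 1*m² = m²)
v(B(-1, 3)) + 71*V = (-1*3)² + 71*2 = (-3)² + 142 = 9 + 142 = 151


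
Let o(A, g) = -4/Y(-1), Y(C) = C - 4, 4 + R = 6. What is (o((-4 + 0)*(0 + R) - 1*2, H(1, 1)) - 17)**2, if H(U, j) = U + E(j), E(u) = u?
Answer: 6561/25 ≈ 262.44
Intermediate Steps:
R = 2 (R = -4 + 6 = 2)
Y(C) = -4 + C
H(U, j) = U + j
o(A, g) = 4/5 (o(A, g) = -4/(-4 - 1) = -4/(-5) = -4*(-1/5) = 4/5)
(o((-4 + 0)*(0 + R) - 1*2, H(1, 1)) - 17)**2 = (4/5 - 17)**2 = (-81/5)**2 = 6561/25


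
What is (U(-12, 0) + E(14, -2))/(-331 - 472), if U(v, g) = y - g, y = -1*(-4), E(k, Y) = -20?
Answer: 16/803 ≈ 0.019925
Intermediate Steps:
y = 4
U(v, g) = 4 - g
(U(-12, 0) + E(14, -2))/(-331 - 472) = ((4 - 1*0) - 20)/(-331 - 472) = ((4 + 0) - 20)/(-803) = (4 - 20)*(-1/803) = -16*(-1/803) = 16/803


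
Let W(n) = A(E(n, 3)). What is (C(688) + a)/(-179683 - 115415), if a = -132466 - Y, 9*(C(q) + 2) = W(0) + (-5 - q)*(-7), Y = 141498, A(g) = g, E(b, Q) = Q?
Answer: 410140/442647 ≈ 0.92656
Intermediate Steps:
W(n) = 3
C(q) = 20/9 + 7*q/9 (C(q) = -2 + (3 + (-5 - q)*(-7))/9 = -2 + (3 + (35 + 7*q))/9 = -2 + (38 + 7*q)/9 = -2 + (38/9 + 7*q/9) = 20/9 + 7*q/9)
a = -273964 (a = -132466 - 1*141498 = -132466 - 141498 = -273964)
(C(688) + a)/(-179683 - 115415) = ((20/9 + (7/9)*688) - 273964)/(-179683 - 115415) = ((20/9 + 4816/9) - 273964)/(-295098) = (1612/3 - 273964)*(-1/295098) = -820280/3*(-1/295098) = 410140/442647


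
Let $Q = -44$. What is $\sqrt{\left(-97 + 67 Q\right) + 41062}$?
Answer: $\sqrt{38017} \approx 194.98$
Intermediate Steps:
$\sqrt{\left(-97 + 67 Q\right) + 41062} = \sqrt{\left(-97 + 67 \left(-44\right)\right) + 41062} = \sqrt{\left(-97 - 2948\right) + 41062} = \sqrt{-3045 + 41062} = \sqrt{38017}$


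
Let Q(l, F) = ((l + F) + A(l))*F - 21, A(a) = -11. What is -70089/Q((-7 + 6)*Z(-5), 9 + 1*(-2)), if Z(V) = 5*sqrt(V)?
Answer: 23363/58 - 116815*I*sqrt(5)/406 ≈ 402.81 - 643.37*I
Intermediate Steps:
Q(l, F) = -21 + F*(-11 + F + l) (Q(l, F) = ((l + F) - 11)*F - 21 = ((F + l) - 11)*F - 21 = (-11 + F + l)*F - 21 = F*(-11 + F + l) - 21 = -21 + F*(-11 + F + l))
-70089/Q((-7 + 6)*Z(-5), 9 + 1*(-2)) = -70089/(-21 + (9 + 1*(-2))**2 - 11*(9 + 1*(-2)) + (9 + 1*(-2))*((-7 + 6)*(5*sqrt(-5)))) = -70089/(-21 + (9 - 2)**2 - 11*(9 - 2) + (9 - 2)*(-5*I*sqrt(5))) = -70089/(-21 + 7**2 - 11*7 + 7*(-5*I*sqrt(5))) = -70089/(-21 + 49 - 77 + 7*(-5*I*sqrt(5))) = -70089/(-21 + 49 - 77 - 35*I*sqrt(5)) = -70089/(-49 - 35*I*sqrt(5))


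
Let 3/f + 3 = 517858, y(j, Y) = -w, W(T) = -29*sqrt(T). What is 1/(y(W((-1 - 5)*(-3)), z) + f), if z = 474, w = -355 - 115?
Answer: 517855/243391853 ≈ 0.0021277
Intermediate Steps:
w = -470
y(j, Y) = 470 (y(j, Y) = -1*(-470) = 470)
f = 3/517855 (f = 3/(-3 + 517858) = 3/517855 ≈ 5.7931e-6)
1/(y(W((-1 - 5)*(-3)), z) + f) = 1/(470 + 3/517855) = 1/(243391853/517855) = 517855/243391853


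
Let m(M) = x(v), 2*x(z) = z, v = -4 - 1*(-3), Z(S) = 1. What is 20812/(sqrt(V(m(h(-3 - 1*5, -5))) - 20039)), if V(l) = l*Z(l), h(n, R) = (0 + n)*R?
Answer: -20812*I*sqrt(80158)/40079 ≈ -147.02*I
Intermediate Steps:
v = -1 (v = -4 + 3 = -1)
h(n, R) = R*n (h(n, R) = n*R = R*n)
x(z) = z/2
m(M) = -1/2 (m(M) = (1/2)*(-1) = -1/2)
V(l) = l (V(l) = l*1 = l)
20812/(sqrt(V(m(h(-3 - 1*5, -5))) - 20039)) = 20812/(sqrt(-1/2 - 20039)) = 20812/(sqrt(-40079/2)) = 20812/((I*sqrt(80158)/2)) = 20812*(-I*sqrt(80158)/40079) = -20812*I*sqrt(80158)/40079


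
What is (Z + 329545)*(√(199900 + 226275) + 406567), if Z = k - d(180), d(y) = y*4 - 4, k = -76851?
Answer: 102445939526 + 1259890*√17047 ≈ 1.0261e+11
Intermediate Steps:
d(y) = -4 + 4*y (d(y) = 4*y - 4 = -4 + 4*y)
Z = -77567 (Z = -76851 - (-4 + 4*180) = -76851 - (-4 + 720) = -76851 - 1*716 = -76851 - 716 = -77567)
(Z + 329545)*(√(199900 + 226275) + 406567) = (-77567 + 329545)*(√(199900 + 226275) + 406567) = 251978*(√426175 + 406567) = 251978*(5*√17047 + 406567) = 251978*(406567 + 5*√17047) = 102445939526 + 1259890*√17047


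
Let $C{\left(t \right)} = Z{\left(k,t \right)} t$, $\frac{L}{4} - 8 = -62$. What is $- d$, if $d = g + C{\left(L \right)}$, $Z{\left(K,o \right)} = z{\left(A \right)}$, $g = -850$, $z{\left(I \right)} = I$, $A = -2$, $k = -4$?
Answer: $418$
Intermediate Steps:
$L = -216$ ($L = 32 + 4 \left(-62\right) = 32 - 248 = -216$)
$Z{\left(K,o \right)} = -2$
$C{\left(t \right)} = - 2 t$
$d = -418$ ($d = -850 - -432 = -850 + 432 = -418$)
$- d = \left(-1\right) \left(-418\right) = 418$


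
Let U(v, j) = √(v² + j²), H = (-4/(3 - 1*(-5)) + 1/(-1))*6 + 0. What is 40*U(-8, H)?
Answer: 40*√145 ≈ 481.66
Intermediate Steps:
H = -9 (H = (-4/(3 + 5) + 1*(-1))*6 + 0 = (-4/8 - 1)*6 + 0 = (-4*⅛ - 1)*6 + 0 = (-½ - 1)*6 + 0 = -3/2*6 + 0 = -9 + 0 = -9)
U(v, j) = √(j² + v²)
40*U(-8, H) = 40*√((-9)² + (-8)²) = 40*√(81 + 64) = 40*√145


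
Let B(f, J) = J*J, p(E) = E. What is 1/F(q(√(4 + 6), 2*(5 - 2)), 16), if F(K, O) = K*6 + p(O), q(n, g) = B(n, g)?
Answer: 1/232 ≈ 0.0043103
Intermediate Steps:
B(f, J) = J²
q(n, g) = g²
F(K, O) = O + 6*K (F(K, O) = K*6 + O = 6*K + O = O + 6*K)
1/F(q(√(4 + 6), 2*(5 - 2)), 16) = 1/(16 + 6*(2*(5 - 2))²) = 1/(16 + 6*(2*3)²) = 1/(16 + 6*6²) = 1/(16 + 6*36) = 1/(16 + 216) = 1/232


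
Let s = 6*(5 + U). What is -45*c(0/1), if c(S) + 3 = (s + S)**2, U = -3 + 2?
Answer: -25785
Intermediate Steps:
U = -1
s = 24 (s = 6*(5 - 1) = 6*4 = 24)
c(S) = -3 + (24 + S)**2
-45*c(0/1) = -45*(-3 + (24 + 0/1)**2) = -45*(-3 + (24 + 0*1)**2) = -45*(-3 + (24 + 0)**2) = -45*(-3 + 24**2) = -45*(-3 + 576) = -45*573 = -25785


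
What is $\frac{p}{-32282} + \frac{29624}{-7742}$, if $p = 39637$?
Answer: $- \frac{90227973}{17851946} \approx -5.0542$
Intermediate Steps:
$\frac{p}{-32282} + \frac{29624}{-7742} = \frac{39637}{-32282} + \frac{29624}{-7742} = 39637 \left(- \frac{1}{32282}\right) + 29624 \left(- \frac{1}{7742}\right) = - \frac{39637}{32282} - \frac{2116}{553} = - \frac{90227973}{17851946}$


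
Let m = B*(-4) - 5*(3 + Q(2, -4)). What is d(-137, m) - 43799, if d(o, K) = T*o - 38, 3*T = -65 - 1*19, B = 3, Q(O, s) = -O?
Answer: -40001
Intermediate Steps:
T = -28 (T = (-65 - 1*19)/3 = (-65 - 19)/3 = (⅓)*(-84) = -28)
m = -17 (m = 3*(-4) - 5*(3 - 1*2) = -12 - 5*(3 - 2) = -12 - 5*1 = -12 - 5 = -17)
d(o, K) = -38 - 28*o (d(o, K) = -28*o - 38 = -38 - 28*o)
d(-137, m) - 43799 = (-38 - 28*(-137)) - 43799 = (-38 + 3836) - 43799 = 3798 - 43799 = -40001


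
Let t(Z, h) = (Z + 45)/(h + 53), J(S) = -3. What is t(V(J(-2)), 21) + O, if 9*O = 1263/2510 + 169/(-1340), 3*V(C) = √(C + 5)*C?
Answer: 72801301/112001220 - √2/74 ≈ 0.63089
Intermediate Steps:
V(C) = C*√(5 + C)/3 (V(C) = (√(C + 5)*C)/3 = (√(5 + C)*C)/3 = (C*√(5 + C))/3 = C*√(5 + C)/3)
t(Z, h) = (45 + Z)/(53 + h)
O = 126823/3027060 (O = (1263/2510 + 169/(-1340))/9 = (1263*(1/2510) + 169*(-1/1340))/9 = (1263/2510 - 169/1340)/9 = (⅑)*(126823/336340) = 126823/3027060 ≈ 0.041896)
t(V(J(-2)), 21) + O = (45 + (⅓)*(-3)*√(5 - 3))/(53 + 21) + 126823/3027060 = (45 + (⅓)*(-3)*√2)/74 + 126823/3027060 = (45 - √2)/74 + 126823/3027060 = (45/74 - √2/74) + 126823/3027060 = 72801301/112001220 - √2/74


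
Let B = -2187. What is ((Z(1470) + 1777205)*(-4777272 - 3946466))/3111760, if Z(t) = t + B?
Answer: -968600992009/194485 ≈ -4.9803e+6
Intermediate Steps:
Z(t) = -2187 + t (Z(t) = t - 2187 = -2187 + t)
((Z(1470) + 1777205)*(-4777272 - 3946466))/3111760 = (((-2187 + 1470) + 1777205)*(-4777272 - 3946466))/3111760 = ((-717 + 1777205)*(-8723738))*(1/3111760) = (1776488*(-8723738))*(1/3111760) = -15497615872144*1/3111760 = -968600992009/194485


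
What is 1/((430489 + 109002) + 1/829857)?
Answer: 829857/447700382788 ≈ 1.8536e-6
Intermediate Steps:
1/((430489 + 109002) + 1/829857) = 1/(539491 + 1/829857) = 1/(447700382788/829857) = 829857/447700382788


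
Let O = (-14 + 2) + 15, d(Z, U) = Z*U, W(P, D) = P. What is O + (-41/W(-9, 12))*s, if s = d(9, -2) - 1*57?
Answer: -1016/3 ≈ -338.67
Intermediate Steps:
d(Z, U) = U*Z
s = -75 (s = -2*9 - 1*57 = -18 - 57 = -75)
O = 3 (O = -12 + 15 = 3)
O + (-41/W(-9, 12))*s = 3 - 41/(-9)*(-75) = 3 - 41*(-⅑)*(-75) = 3 + (41/9)*(-75) = 3 - 1025/3 = -1016/3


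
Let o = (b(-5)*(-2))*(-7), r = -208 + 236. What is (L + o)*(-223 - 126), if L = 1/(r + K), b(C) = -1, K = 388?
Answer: 2032227/416 ≈ 4885.2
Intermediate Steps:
r = 28
o = -14 (o = -1*(-2)*(-7) = 2*(-7) = -14)
L = 1/416 (L = 1/(28 + 388) = 1/416 ≈ 0.0024038)
(L + o)*(-223 - 126) = (1/416 - 14)*(-223 - 126) = -5823/416*(-349) = 2032227/416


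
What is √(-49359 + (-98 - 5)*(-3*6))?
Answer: I*√47505 ≈ 217.96*I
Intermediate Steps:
√(-49359 + (-98 - 5)*(-3*6)) = √(-49359 - 103*(-18)) = √(-49359 + 1854) = √(-47505) = I*√47505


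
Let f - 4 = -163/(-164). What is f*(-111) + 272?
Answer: -46301/164 ≈ -282.32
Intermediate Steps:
f = 819/164 (f = 4 - 163/(-164) = 4 - 163*(-1/164) = 4 + 163/164 = 819/164 ≈ 4.9939)
f*(-111) + 272 = (819/164)*(-111) + 272 = -90909/164 + 272 = -46301/164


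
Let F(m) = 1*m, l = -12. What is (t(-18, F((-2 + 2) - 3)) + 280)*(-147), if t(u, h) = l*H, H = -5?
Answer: -49980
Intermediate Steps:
F(m) = m
t(u, h) = 60 (t(u, h) = -12*(-5) = 60)
(t(-18, F((-2 + 2) - 3)) + 280)*(-147) = (60 + 280)*(-147) = 340*(-147) = -49980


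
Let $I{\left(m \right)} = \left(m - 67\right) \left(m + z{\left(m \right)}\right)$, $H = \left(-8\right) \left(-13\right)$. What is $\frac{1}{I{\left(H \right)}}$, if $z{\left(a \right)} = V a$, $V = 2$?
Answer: $\frac{1}{11544} \approx 8.6625 \cdot 10^{-5}$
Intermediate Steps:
$H = 104$
$z{\left(a \right)} = 2 a$
$I{\left(m \right)} = 3 m \left(-67 + m\right)$ ($I{\left(m \right)} = \left(m - 67\right) \left(m + 2 m\right) = \left(-67 + m\right) 3 m = 3 m \left(-67 + m\right)$)
$\frac{1}{I{\left(H \right)}} = \frac{1}{3 \cdot 104 \left(-67 + 104\right)} = \frac{1}{3 \cdot 104 \cdot 37} = \frac{1}{11544}$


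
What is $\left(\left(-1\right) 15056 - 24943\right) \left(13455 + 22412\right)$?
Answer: $-1434644133$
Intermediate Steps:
$\left(\left(-1\right) 15056 - 24943\right) \left(13455 + 22412\right) = \left(-15056 - 24943\right) 35867 = \left(-39999\right) 35867 = -1434644133$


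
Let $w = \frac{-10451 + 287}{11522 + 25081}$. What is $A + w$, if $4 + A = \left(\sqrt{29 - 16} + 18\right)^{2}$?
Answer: $\frac{579935}{1743} + 36 \sqrt{13} \approx 462.52$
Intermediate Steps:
$A = -4 + \left(18 + \sqrt{13}\right)^{2}$ ($A = -4 + \left(\sqrt{29 - 16} + 18\right)^{2} = -4 + \left(\sqrt{13} + 18\right)^{2} = -4 + \left(18 + \sqrt{13}\right)^{2} \approx 462.8$)
$w = - \frac{484}{1743}$ ($w = - \frac{10164}{36603} = \left(-10164\right) \frac{1}{36603} = - \frac{484}{1743} \approx -0.27768$)
$A + w = \left(333 + 36 \sqrt{13}\right) - \frac{484}{1743} = \frac{579935}{1743} + 36 \sqrt{13}$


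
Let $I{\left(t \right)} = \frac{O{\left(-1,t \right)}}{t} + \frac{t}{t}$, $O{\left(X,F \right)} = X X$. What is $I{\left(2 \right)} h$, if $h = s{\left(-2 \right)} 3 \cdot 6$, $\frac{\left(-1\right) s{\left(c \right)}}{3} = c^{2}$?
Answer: $-324$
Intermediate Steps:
$O{\left(X,F \right)} = X^{2}$
$I{\left(t \right)} = 1 + \frac{1}{t}$ ($I{\left(t \right)} = \frac{\left(-1\right)^{2}}{t} + \frac{t}{t} = 1 \frac{1}{t} + 1 = \frac{1}{t} + 1 = 1 + \frac{1}{t}$)
$s{\left(c \right)} = - 3 c^{2}$
$h = -216$ ($h = - 3 \left(-2\right)^{2} \cdot 3 \cdot 6 = \left(-3\right) 4 \cdot 3 \cdot 6 = \left(-12\right) 3 \cdot 6 = \left(-36\right) 6 = -216$)
$I{\left(2 \right)} h = \frac{1 + 2}{2} \left(-216\right) = \frac{1}{2} \cdot 3 \left(-216\right) = \frac{3}{2} \left(-216\right) = -324$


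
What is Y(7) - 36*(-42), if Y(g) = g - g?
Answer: 1512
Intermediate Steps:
Y(g) = 0
Y(7) - 36*(-42) = 0 - 36*(-42) = 0 + 1512 = 1512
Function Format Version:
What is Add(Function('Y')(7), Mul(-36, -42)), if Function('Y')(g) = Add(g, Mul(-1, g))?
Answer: 1512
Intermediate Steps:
Function('Y')(g) = 0
Add(Function('Y')(7), Mul(-36, -42)) = Add(0, Mul(-36, -42)) = Add(0, 1512) = 1512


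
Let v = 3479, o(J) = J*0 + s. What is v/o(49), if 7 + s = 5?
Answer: -3479/2 ≈ -1739.5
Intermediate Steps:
s = -2 (s = -7 + 5 = -2)
o(J) = -2 (o(J) = J*0 - 2 = 0 - 2 = -2)
v/o(49) = 3479/(-2) = 3479*(-½) = -3479/2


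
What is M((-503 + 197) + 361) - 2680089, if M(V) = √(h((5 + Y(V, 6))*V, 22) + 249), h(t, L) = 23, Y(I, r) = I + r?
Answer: -2680089 + 4*√17 ≈ -2.6801e+6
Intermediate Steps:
M(V) = 4*√17 (M(V) = √(23 + 249) = √272 = 4*√17)
M((-503 + 197) + 361) - 2680089 = 4*√17 - 2680089 = -2680089 + 4*√17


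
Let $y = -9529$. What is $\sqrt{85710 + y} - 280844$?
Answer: $-280844 + \sqrt{76181} \approx -2.8057 \cdot 10^{5}$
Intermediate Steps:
$\sqrt{85710 + y} - 280844 = \sqrt{85710 - 9529} - 280844 = \sqrt{76181} - 280844 = -280844 + \sqrt{76181}$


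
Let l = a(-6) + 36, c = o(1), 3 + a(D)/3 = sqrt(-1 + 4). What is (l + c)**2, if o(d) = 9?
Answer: 1323 + 216*sqrt(3) ≈ 1697.1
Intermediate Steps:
a(D) = -9 + 3*sqrt(3) (a(D) = -9 + 3*sqrt(-1 + 4) = -9 + 3*sqrt(3))
c = 9
l = 27 + 3*sqrt(3) (l = (-9 + 3*sqrt(3)) + 36 = 27 + 3*sqrt(3) ≈ 32.196)
(l + c)**2 = ((27 + 3*sqrt(3)) + 9)**2 = (36 + 3*sqrt(3))**2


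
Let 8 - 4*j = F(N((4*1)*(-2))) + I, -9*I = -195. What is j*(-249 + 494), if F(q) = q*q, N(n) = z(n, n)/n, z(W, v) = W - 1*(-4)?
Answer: -40915/48 ≈ -852.40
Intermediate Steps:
z(W, v) = 4 + W (z(W, v) = W + 4 = 4 + W)
N(n) = (4 + n)/n
F(q) = q²
I = 65/3 (I = -⅑*(-195) = 65/3 ≈ 21.667)
j = -167/48 (j = 2 - (((4 + (4*1)*(-2))/(((4*1)*(-2))))² + 65/3)/4 = 2 - (((4 + 4*(-2))/((4*(-2))))² + 65/3)/4 = 2 - (((4 - 8)/(-8))² + 65/3)/4 = 2 - ((-⅛*(-4))² + 65/3)/4 = 2 - ((½)² + 65/3)/4 = 2 - (¼ + 65/3)/4 = 2 - ¼*263/12 = 2 - 263/48 = -167/48 ≈ -3.4792)
j*(-249 + 494) = -167*(-249 + 494)/48 = -167/48*245 = -40915/48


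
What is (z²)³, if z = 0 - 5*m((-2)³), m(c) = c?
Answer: 4096000000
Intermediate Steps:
z = 40 (z = 0 - 5*(-2)³ = 0 - 5*(-8) = 0 + 40 = 40)
(z²)³ = (40²)³ = 1600³ = 4096000000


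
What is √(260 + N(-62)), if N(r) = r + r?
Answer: 2*√34 ≈ 11.662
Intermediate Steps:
N(r) = 2*r
√(260 + N(-62)) = √(260 + 2*(-62)) = √(260 - 124) = √136 = 2*√34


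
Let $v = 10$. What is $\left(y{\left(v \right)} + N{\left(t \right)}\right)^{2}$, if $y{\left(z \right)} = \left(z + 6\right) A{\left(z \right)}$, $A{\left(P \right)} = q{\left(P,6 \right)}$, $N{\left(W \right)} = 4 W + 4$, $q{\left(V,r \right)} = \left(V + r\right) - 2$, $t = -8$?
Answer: $38416$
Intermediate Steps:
$q{\left(V,r \right)} = -2 + V + r$
$N{\left(W \right)} = 4 + 4 W$
$A{\left(P \right)} = 4 + P$ ($A{\left(P \right)} = -2 + P + 6 = 4 + P$)
$y{\left(z \right)} = \left(4 + z\right) \left(6 + z\right)$ ($y{\left(z \right)} = \left(z + 6\right) \left(4 + z\right) = \left(6 + z\right) \left(4 + z\right) = \left(4 + z\right) \left(6 + z\right)$)
$\left(y{\left(v \right)} + N{\left(t \right)}\right)^{2} = \left(\left(4 + 10\right) \left(6 + 10\right) + \left(4 + 4 \left(-8\right)\right)\right)^{2} = \left(14 \cdot 16 + \left(4 - 32\right)\right)^{2} = \left(224 - 28\right)^{2} = 196^{2} = 38416$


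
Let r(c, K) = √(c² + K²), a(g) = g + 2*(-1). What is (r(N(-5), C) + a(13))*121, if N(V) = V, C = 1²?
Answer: 1331 + 121*√26 ≈ 1948.0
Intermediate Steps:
a(g) = -2 + g (a(g) = g - 2 = -2 + g)
C = 1
r(c, K) = √(K² + c²)
(r(N(-5), C) + a(13))*121 = (√(1² + (-5)²) + (-2 + 13))*121 = (√(1 + 25) + 11)*121 = (√26 + 11)*121 = (11 + √26)*121 = 1331 + 121*√26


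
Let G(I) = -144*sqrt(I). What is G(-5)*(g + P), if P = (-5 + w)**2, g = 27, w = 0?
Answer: -7488*I*sqrt(5) ≈ -16744.0*I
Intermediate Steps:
P = 25 (P = (-5 + 0)**2 = (-5)**2 = 25)
G(-5)*(g + P) = (-144*I*sqrt(5))*(27 + 25) = -144*I*sqrt(5)*52 = -7488*I*sqrt(5)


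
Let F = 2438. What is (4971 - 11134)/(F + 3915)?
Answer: -6163/6353 ≈ -0.97009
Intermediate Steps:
(4971 - 11134)/(F + 3915) = (4971 - 11134)/(2438 + 3915) = -6163/6353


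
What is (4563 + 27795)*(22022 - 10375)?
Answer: 376873626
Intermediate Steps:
(4563 + 27795)*(22022 - 10375) = 32358*11647 = 376873626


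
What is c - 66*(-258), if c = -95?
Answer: 16933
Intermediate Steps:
c - 66*(-258) = -95 - 66*(-258) = -95 + 17028 = 16933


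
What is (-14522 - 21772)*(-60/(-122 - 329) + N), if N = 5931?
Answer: -97084308654/451 ≈ -2.1526e+8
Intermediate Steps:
(-14522 - 21772)*(-60/(-122 - 329) + N) = (-14522 - 21772)*(-60/(-122 - 329) + 5931) = -36294*(-60/(-451) + 5931) = -36294*(-1/451*(-60) + 5931) = -36294*(60/451 + 5931) = -36294*2674941/451 = -97084308654/451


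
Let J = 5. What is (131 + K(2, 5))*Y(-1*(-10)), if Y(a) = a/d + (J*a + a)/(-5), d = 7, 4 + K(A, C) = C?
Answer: -9768/7 ≈ -1395.4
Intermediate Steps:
K(A, C) = -4 + C
Y(a) = -37*a/35 (Y(a) = a/7 + (5*a + a)/(-5) = a*(⅐) + (6*a)*(-⅕) = a/7 - 6*a/5 = -37*a/35)
(131 + K(2, 5))*Y(-1*(-10)) = (131 + (-4 + 5))*(-(-37)*(-10)/35) = (131 + 1)*(-37/35*10) = 132*(-74/7) = -9768/7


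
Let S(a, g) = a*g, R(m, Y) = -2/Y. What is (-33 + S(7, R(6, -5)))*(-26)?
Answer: 3926/5 ≈ 785.20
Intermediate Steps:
(-33 + S(7, R(6, -5)))*(-26) = (-33 + 7*(-2/(-5)))*(-26) = (-33 + 7*(-2*(-⅕)))*(-26) = (-33 + 7*(⅖))*(-26) = (-33 + 14/5)*(-26) = -151/5*(-26) = 3926/5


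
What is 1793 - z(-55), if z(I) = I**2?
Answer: -1232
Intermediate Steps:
1793 - z(-55) = 1793 - 1*(-55)**2 = 1793 - 1*3025 = 1793 - 3025 = -1232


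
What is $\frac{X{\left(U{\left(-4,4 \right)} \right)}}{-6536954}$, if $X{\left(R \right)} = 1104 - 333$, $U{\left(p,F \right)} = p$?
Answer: $- \frac{771}{6536954} \approx -0.00011794$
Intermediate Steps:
$X{\left(R \right)} = 771$
$\frac{X{\left(U{\left(-4,4 \right)} \right)}}{-6536954} = \frac{771}{-6536954} = 771 \left(- \frac{1}{6536954}\right) = - \frac{771}{6536954}$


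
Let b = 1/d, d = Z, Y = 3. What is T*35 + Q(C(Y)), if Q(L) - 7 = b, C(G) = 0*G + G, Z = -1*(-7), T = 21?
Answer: 5195/7 ≈ 742.14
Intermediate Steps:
Z = 7
d = 7
C(G) = G (C(G) = 0 + G = G)
b = ⅐ (b = 1/7 = ⅐ ≈ 0.14286)
Q(L) = 50/7 (Q(L) = 7 + ⅐ = 50/7)
T*35 + Q(C(Y)) = 21*35 + 50/7 = 735 + 50/7 = 5195/7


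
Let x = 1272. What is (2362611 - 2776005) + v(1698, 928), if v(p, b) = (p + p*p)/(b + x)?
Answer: -453290949/1100 ≈ -4.1208e+5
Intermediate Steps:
v(p, b) = (p + p**2)/(1272 + b) (v(p, b) = (p + p*p)/(b + 1272) = (p + p**2)/(1272 + b))
(2362611 - 2776005) + v(1698, 928) = (2362611 - 2776005) + 1698*(1 + 1698)/(1272 + 928) = -413394 + 1698*1699/2200 = -413394 + 1698*(1/2200)*1699 = -413394 + 1442451/1100 = -453290949/1100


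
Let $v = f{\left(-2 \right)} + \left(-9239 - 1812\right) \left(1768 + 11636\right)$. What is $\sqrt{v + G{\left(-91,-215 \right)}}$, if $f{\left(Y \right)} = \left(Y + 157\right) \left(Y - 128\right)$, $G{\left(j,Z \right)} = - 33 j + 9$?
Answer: $i \sqrt{148144742} \approx 12171.0 i$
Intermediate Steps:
$G{\left(j,Z \right)} = 9 - 33 j$
$f{\left(Y \right)} = \left(-128 + Y\right) \left(157 + Y\right)$ ($f{\left(Y \right)} = \left(157 + Y\right) \left(-128 + Y\right) = \left(-128 + Y\right) \left(157 + Y\right)$)
$v = -148147754$ ($v = \left(-20096 + \left(-2\right)^{2} + 29 \left(-2\right)\right) + \left(-9239 - 1812\right) \left(1768 + 11636\right) = \left(-20096 + 4 - 58\right) - 148127604 = -20150 - 148127604 = -148147754$)
$\sqrt{v + G{\left(-91,-215 \right)}} = \sqrt{-148147754 + \left(9 - -3003\right)} = \sqrt{-148147754 + \left(9 + 3003\right)} = \sqrt{-148147754 + 3012} = \sqrt{-148144742} = i \sqrt{148144742}$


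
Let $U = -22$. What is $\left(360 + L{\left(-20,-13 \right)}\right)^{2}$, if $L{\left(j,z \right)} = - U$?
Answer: $145924$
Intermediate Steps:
$L{\left(j,z \right)} = 22$ ($L{\left(j,z \right)} = \left(-1\right) \left(-22\right) = 22$)
$\left(360 + L{\left(-20,-13 \right)}\right)^{2} = \left(360 + 22\right)^{2} = 382^{2} = 145924$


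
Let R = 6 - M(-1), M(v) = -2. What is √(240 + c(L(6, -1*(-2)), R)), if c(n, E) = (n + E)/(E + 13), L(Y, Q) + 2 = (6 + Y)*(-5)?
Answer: √11634/7 ≈ 15.409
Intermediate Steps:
L(Y, Q) = -32 - 5*Y (L(Y, Q) = -2 + (6 + Y)*(-5) = -2 + (-30 - 5*Y) = -32 - 5*Y)
R = 8 (R = 6 - 1*(-2) = 6 + 2 = 8)
c(n, E) = (E + n)/(13 + E)
√(240 + c(L(6, -1*(-2)), R)) = √(240 + (8 + (-32 - 5*6))/(13 + 8)) = √(240 + (8 + (-32 - 30))/21) = √(240 + (8 - 62)/21) = √(240 + (1/21)*(-54)) = √(240 - 18/7) = √(1662/7) = √11634/7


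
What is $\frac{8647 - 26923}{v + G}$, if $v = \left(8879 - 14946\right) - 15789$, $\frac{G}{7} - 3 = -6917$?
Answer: $\frac{3046}{11709} \approx 0.26014$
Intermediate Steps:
$G = -48398$ ($G = 21 + 7 \left(-6917\right) = 21 - 48419 = -48398$)
$v = -21856$ ($v = -6067 - 15789 = -21856$)
$\frac{8647 - 26923}{v + G} = \frac{8647 - 26923}{-21856 - 48398} = - \frac{18276}{-70254} = \left(-18276\right) \left(- \frac{1}{70254}\right) = \frac{3046}{11709}$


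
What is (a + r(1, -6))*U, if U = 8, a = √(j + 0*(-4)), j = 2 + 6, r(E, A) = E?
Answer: 8 + 16*√2 ≈ 30.627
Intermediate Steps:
j = 8
a = 2*√2 (a = √(8 + 0*(-4)) = √(8 + 0) = √8 = 2*√2 ≈ 2.8284)
(a + r(1, -6))*U = (2*√2 + 1)*8 = (1 + 2*√2)*8 = 8 + 16*√2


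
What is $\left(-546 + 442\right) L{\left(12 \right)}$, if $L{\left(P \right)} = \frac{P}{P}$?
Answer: $-104$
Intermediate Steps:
$L{\left(P \right)} = 1$
$\left(-546 + 442\right) L{\left(12 \right)} = \left(-546 + 442\right) 1 = \left(-104\right) 1 = -104$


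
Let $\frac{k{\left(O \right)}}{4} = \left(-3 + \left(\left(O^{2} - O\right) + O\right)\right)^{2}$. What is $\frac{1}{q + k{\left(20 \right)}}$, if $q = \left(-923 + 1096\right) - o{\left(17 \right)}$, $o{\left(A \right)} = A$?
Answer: $\frac{1}{630592} \approx 1.5858 \cdot 10^{-6}$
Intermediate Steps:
$q = 156$ ($q = \left(-923 + 1096\right) - 17 = 173 - 17 = 156$)
$k{\left(O \right)} = 4 \left(-3 + O^{2}\right)^{2}$ ($k{\left(O \right)} = 4 \left(-3 + \left(\left(O^{2} - O\right) + O\right)\right)^{2} = 4 \left(-3 + O^{2}\right)^{2}$)
$\frac{1}{q + k{\left(20 \right)}} = \frac{1}{156 + 4 \left(-3 + 20^{2}\right)^{2}} = \frac{1}{156 + 4 \left(-3 + 400\right)^{2}} = \frac{1}{156 + 4 \cdot 397^{2}} = \frac{1}{156 + 4 \cdot 157609} = \frac{1}{156 + 630436} = \frac{1}{630592}$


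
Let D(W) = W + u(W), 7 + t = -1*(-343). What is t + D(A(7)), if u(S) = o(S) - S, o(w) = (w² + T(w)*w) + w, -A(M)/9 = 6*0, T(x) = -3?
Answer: 336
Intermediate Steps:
A(M) = 0 (A(M) = -54*0 = -9*0 = 0)
o(w) = w² - 2*w (o(w) = (w² - 3*w) + w = w² - 2*w)
t = 336 (t = -7 - 1*(-343) = -7 + 343 = 336)
u(S) = -S + S*(-2 + S) (u(S) = S*(-2 + S) - S = -S + S*(-2 + S))
D(W) = W + W*(-3 + W)
t + D(A(7)) = 336 + 0*(-2 + 0) = 336 + 0*(-2) = 336 + 0 = 336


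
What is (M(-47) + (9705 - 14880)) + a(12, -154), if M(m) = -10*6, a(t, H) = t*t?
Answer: -5091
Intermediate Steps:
a(t, H) = t²
M(m) = -60
(M(-47) + (9705 - 14880)) + a(12, -154) = (-60 + (9705 - 14880)) + 12² = (-60 - 5175) + 144 = -5235 + 144 = -5091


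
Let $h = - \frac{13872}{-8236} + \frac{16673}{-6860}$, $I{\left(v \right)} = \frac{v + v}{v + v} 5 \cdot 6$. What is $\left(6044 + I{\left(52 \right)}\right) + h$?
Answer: $\frac{85783131533}{14124740} \approx 6073.3$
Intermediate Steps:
$I{\left(v \right)} = 30$ ($I{\left(v \right)} = \frac{2 v}{2 v} 5 \cdot 6 = 2 v \frac{1}{2 v} 5 \cdot 6 = 1 \cdot 5 \cdot 6 = 5 \cdot 6 = 30$)
$h = - \frac{10539227}{14124740}$ ($h = \left(-13872\right) \left(- \frac{1}{8236}\right) + 16673 \left(- \frac{1}{6860}\right) = \frac{3468}{2059} - \frac{16673}{6860} = - \frac{10539227}{14124740} \approx -0.74615$)
$\left(6044 + I{\left(52 \right)}\right) + h = \left(6044 + 30\right) - \frac{10539227}{14124740} = 6074 - \frac{10539227}{14124740} = \frac{85783131533}{14124740}$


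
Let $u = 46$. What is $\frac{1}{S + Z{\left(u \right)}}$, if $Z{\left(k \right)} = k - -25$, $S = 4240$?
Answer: $\frac{1}{4311} \approx 0.00023196$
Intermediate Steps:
$Z{\left(k \right)} = 25 + k$ ($Z{\left(k \right)} = k + 25 = 25 + k$)
$\frac{1}{S + Z{\left(u \right)}} = \frac{1}{4240 + \left(25 + 46\right)} = \frac{1}{4240 + 71} = \frac{1}{4311}$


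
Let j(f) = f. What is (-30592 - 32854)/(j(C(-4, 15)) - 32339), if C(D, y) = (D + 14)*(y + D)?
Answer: 63446/32229 ≈ 1.9686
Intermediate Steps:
C(D, y) = (14 + D)*(D + y)
(-30592 - 32854)/(j(C(-4, 15)) - 32339) = (-30592 - 32854)/(((-4)² + 14*(-4) + 14*15 - 4*15) - 32339) = -63446/((16 - 56 + 210 - 60) - 32339) = -63446/(110 - 32339) = -63446/(-32229) = -63446*(-1/32229) = 63446/32229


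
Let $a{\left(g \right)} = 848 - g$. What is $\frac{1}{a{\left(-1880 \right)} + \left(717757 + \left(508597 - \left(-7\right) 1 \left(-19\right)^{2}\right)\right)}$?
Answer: $\frac{1}{1231609} \approx 8.1195 \cdot 10^{-7}$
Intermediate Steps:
$\frac{1}{a{\left(-1880 \right)} + \left(717757 + \left(508597 - \left(-7\right) 1 \left(-19\right)^{2}\right)\right)} = \frac{1}{\left(848 - -1880\right) + \left(717757 + \left(508597 - \left(-7\right) 1 \left(-19\right)^{2}\right)\right)} = \frac{1}{\left(848 + 1880\right) + \left(717757 + \left(508597 - \left(-7\right) 361\right)\right)} = \frac{1}{2728 + \left(717757 + \left(508597 - -2527\right)\right)} = \frac{1}{2728 + \left(717757 + \left(508597 + 2527\right)\right)} = \frac{1}{2728 + \left(717757 + 511124\right)} = \frac{1}{2728 + 1228881} = \frac{1}{1231609}$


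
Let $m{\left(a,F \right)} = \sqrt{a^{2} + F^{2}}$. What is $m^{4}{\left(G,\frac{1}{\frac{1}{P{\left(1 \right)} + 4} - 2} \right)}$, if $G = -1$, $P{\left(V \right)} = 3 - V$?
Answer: $\frac{24649}{14641} \approx 1.6836$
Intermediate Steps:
$m{\left(a,F \right)} = \sqrt{F^{2} + a^{2}}$
$m^{4}{\left(G,\frac{1}{\frac{1}{P{\left(1 \right)} + 4} - 2} \right)} = \left(\sqrt{\left(\frac{1}{\frac{1}{\left(3 - 1\right) + 4} - 2}\right)^{2} + \left(-1\right)^{2}}\right)^{4} = \left(\sqrt{\left(\frac{1}{\frac{1}{\left(3 - 1\right) + 4} - 2}\right)^{2} + 1}\right)^{4} = \left(\sqrt{\left(\frac{1}{\frac{1}{2 + 4} - 2}\right)^{2} + 1}\right)^{4} = \left(\sqrt{\left(\frac{1}{\frac{1}{6} - 2}\right)^{2} + 1}\right)^{4} = \left(\sqrt{\left(\frac{1}{- \frac{11}{6}}\right)^{2} + 1}\right)^{4} = \left(\sqrt{\left(- \frac{6}{11}\right)^{2} + 1}\right)^{4} = \left(\sqrt{\frac{36}{121} + 1}\right)^{4} = \left(\sqrt{\frac{157}{121}}\right)^{4} = \left(\frac{\sqrt{157}}{11}\right)^{4} = \frac{24649}{14641}$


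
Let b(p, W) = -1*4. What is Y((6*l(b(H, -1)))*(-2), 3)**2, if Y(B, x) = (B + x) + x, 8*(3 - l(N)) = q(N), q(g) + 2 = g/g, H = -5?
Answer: 3969/4 ≈ 992.25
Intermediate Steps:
q(g) = -1 (q(g) = -2 + g/g = -2 + 1 = -1)
b(p, W) = -4
l(N) = 25/8 (l(N) = 3 - 1/8*(-1) = 3 + 1/8 = 25/8)
Y(B, x) = B + 2*x
Y((6*l(b(H, -1)))*(-2), 3)**2 = ((6*(25/8))*(-2) + 2*3)**2 = ((75/4)*(-2) + 6)**2 = (-75/2 + 6)**2 = (-63/2)**2 = 3969/4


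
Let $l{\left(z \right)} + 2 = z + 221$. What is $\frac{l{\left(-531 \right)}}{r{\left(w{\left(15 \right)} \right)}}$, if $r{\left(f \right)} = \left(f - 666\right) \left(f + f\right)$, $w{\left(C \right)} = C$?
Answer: $\frac{52}{3255} \approx 0.015975$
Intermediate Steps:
$l{\left(z \right)} = 219 + z$ ($l{\left(z \right)} = -2 + \left(z + 221\right) = -2 + \left(221 + z\right) = 219 + z$)
$r{\left(f \right)} = 2 f \left(-666 + f\right)$ ($r{\left(f \right)} = \left(-666 + f\right) 2 f = 2 f \left(-666 + f\right)$)
$\frac{l{\left(-531 \right)}}{r{\left(w{\left(15 \right)} \right)}} = \frac{219 - 531}{2 \cdot 15 \left(-666 + 15\right)} = - \frac{312}{2 \cdot 15 \left(-651\right)} = - \frac{312}{-19530} = \left(-312\right) \left(- \frac{1}{19530}\right) = \frac{52}{3255}$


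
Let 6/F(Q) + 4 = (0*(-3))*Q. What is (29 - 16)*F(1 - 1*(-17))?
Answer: -39/2 ≈ -19.500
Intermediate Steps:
F(Q) = -3/2 (F(Q) = 6/(-4 + (0*(-3))*Q) = 6/(-4 + 0*Q) = 6/(-4 + 0) = 6/(-4) = 6*(-¼) = -3/2)
(29 - 16)*F(1 - 1*(-17)) = (29 - 16)*(-3/2) = 13*(-3/2) = -39/2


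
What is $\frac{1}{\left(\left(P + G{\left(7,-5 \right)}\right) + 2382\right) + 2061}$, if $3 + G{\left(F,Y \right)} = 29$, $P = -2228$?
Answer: $\frac{1}{2241} \approx 0.00044623$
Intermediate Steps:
$G{\left(F,Y \right)} = 26$ ($G{\left(F,Y \right)} = -3 + 29 = 26$)
$\frac{1}{\left(\left(P + G{\left(7,-5 \right)}\right) + 2382\right) + 2061} = \frac{1}{\left(\left(-2228 + 26\right) + 2382\right) + 2061} = \frac{1}{\left(-2202 + 2382\right) + 2061} = \frac{1}{180 + 2061} = \frac{1}{2241}$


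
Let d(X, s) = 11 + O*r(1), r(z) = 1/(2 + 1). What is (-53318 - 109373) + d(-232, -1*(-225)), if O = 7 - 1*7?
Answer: -162680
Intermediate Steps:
r(z) = ⅓ (r(z) = 1/3 = ⅓)
O = 0 (O = 7 - 7 = 0)
d(X, s) = 11 (d(X, s) = 11 + 0*(⅓) = 11 + 0 = 11)
(-53318 - 109373) + d(-232, -1*(-225)) = (-53318 - 109373) + 11 = -162691 + 11 = -162680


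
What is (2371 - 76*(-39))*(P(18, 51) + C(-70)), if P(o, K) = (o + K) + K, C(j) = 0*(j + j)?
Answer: 640200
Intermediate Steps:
C(j) = 0 (C(j) = 0*(2*j) = 0)
P(o, K) = o + 2*K (P(o, K) = (K + o) + K = o + 2*K)
(2371 - 76*(-39))*(P(18, 51) + C(-70)) = (2371 - 76*(-39))*((18 + 2*51) + 0) = (2371 + 2964)*((18 + 102) + 0) = 5335*(120 + 0) = 5335*120 = 640200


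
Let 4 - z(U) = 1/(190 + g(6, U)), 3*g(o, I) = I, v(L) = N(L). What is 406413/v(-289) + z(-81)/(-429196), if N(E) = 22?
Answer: 14216112959601/769548428 ≈ 18473.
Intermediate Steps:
v(L) = 22
g(o, I) = I/3
z(U) = 4 - 1/(190 + U/3)
406413/v(-289) + z(-81)/(-429196) = 406413/22 + ((2277 + 4*(-81))/(570 - 81))/(-429196) = 406413*(1/22) + ((2277 - 324)/489)*(-1/429196) = 406413/22 + ((1/489)*1953)*(-1/429196) = 406413/22 + (651/163)*(-1/429196) = 406413/22 - 651/69958948 = 14216112959601/769548428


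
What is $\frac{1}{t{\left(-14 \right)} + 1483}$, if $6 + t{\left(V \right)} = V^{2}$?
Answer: $\frac{1}{1673} \approx 0.00059773$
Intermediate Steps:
$t{\left(V \right)} = -6 + V^{2}$
$\frac{1}{t{\left(-14 \right)} + 1483} = \frac{1}{\left(-6 + \left(-14\right)^{2}\right) + 1483} = \frac{1}{\left(-6 + 196\right) + 1483} = \frac{1}{190 + 1483} = \frac{1}{1673}$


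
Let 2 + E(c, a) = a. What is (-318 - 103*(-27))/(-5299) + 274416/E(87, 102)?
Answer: 363471021/132475 ≈ 2743.7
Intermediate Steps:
E(c, a) = -2 + a
(-318 - 103*(-27))/(-5299) + 274416/E(87, 102) = (-318 - 103*(-27))/(-5299) + 274416/(-2 + 102) = (-318 + 2781)*(-1/5299) + 274416/100 = 2463*(-1/5299) + 274416*(1/100) = -2463/5299 + 68604/25 = 363471021/132475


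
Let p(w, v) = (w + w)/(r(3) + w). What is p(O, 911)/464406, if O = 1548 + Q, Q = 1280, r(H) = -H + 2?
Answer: 2828/656437881 ≈ 4.3081e-6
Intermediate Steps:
r(H) = 2 - H
O = 2828 (O = 1548 + 1280 = 2828)
p(w, v) = 2*w/(-1 + w) (p(w, v) = (w + w)/((2 - 1*3) + w) = (2*w)/((2 - 3) + w) = (2*w)/(-1 + w) = 2*w/(-1 + w))
p(O, 911)/464406 = (2*2828/(-1 + 2828))/464406 = (2*2828/2827)*(1/464406) = (2*2828*(1/2827))*(1/464406) = (5656/2827)*(1/464406) = 2828/656437881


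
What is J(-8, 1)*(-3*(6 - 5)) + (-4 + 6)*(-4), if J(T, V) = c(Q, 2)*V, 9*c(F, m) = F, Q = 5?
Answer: -29/3 ≈ -9.6667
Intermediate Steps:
c(F, m) = F/9
J(T, V) = 5*V/9 (J(T, V) = ((1/9)*5)*V = 5*V/9)
J(-8, 1)*(-3*(6 - 5)) + (-4 + 6)*(-4) = ((5/9)*1)*(-3*(6 - 5)) + (-4 + 6)*(-4) = 5*(-3*1)/9 + 2*(-4) = (5/9)*(-3) - 8 = -5/3 - 8 = -29/3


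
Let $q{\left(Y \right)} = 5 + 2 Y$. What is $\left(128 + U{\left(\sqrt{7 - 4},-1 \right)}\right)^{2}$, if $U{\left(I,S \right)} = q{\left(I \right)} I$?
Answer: $18031 + 1340 \sqrt{3} \approx 20352.0$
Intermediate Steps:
$U{\left(I,S \right)} = I \left(5 + 2 I\right)$ ($U{\left(I,S \right)} = \left(5 + 2 I\right) I = I \left(5 + 2 I\right)$)
$\left(128 + U{\left(\sqrt{7 - 4},-1 \right)}\right)^{2} = \left(128 + \sqrt{7 - 4} \left(5 + 2 \sqrt{7 - 4}\right)\right)^{2} = \left(128 + \sqrt{3} \left(5 + 2 \sqrt{3}\right)\right)^{2}$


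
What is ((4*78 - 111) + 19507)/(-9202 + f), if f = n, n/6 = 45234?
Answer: 9854/131101 ≈ 0.075163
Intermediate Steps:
n = 271404 (n = 6*45234 = 271404)
f = 271404
((4*78 - 111) + 19507)/(-9202 + f) = ((4*78 - 111) + 19507)/(-9202 + 271404) = ((312 - 111) + 19507)/262202 = (201 + 19507)*(1/262202) = 19708*(1/262202) = 9854/131101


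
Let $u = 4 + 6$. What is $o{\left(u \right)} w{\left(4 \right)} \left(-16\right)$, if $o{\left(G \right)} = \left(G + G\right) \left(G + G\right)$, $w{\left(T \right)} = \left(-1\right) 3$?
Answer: $19200$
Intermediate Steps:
$u = 10$
$w{\left(T \right)} = -3$
$o{\left(G \right)} = 4 G^{2}$ ($o{\left(G \right)} = 2 G 2 G = 4 G^{2}$)
$o{\left(u \right)} w{\left(4 \right)} \left(-16\right) = 4 \cdot 10^{2} \left(-3\right) \left(-16\right) = 4 \cdot 100 \left(-3\right) \left(-16\right) = 400 \left(-3\right) \left(-16\right) = \left(-1200\right) \left(-16\right) = 19200$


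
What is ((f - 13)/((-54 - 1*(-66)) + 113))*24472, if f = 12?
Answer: -24472/125 ≈ -195.78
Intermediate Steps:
((f - 13)/((-54 - 1*(-66)) + 113))*24472 = ((12 - 13)/((-54 - 1*(-66)) + 113))*24472 = -1/((-54 + 66) + 113)*24472 = -1/(12 + 113)*24472 = -1/125*24472 = -24472/125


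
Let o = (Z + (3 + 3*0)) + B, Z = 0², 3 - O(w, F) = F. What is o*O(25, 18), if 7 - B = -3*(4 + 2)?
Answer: -420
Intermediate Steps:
O(w, F) = 3 - F
Z = 0
B = 25 (B = 7 - (-3)*(4 + 2) = 7 - (-3)*6 = 7 - 1*(-18) = 7 + 18 = 25)
o = 28 (o = (0 + (3 + 3*0)) + 25 = (0 + (3 + 0)) + 25 = (0 + 3) + 25 = 3 + 25 = 28)
o*O(25, 18) = 28*(3 - 1*18) = 28*(3 - 18) = 28*(-15) = -420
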